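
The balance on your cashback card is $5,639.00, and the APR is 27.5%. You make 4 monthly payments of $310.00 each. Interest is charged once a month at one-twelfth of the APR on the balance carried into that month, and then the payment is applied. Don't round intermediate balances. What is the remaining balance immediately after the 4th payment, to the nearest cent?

Monthly rate r = 27.5%/12 = 2.29167% = 0.0229167.
Each month: B ← B·(1+r) − $310.00.
Month 1: interest $129.23; balance after payment $5,458.23.
Month 2: interest $125.08; balance after payment $5,273.31.
Month 3: interest $120.85; balance after payment $5,084.16.
Month 4: interest $116.51; balance after payment $4,890.67.

$4,890.67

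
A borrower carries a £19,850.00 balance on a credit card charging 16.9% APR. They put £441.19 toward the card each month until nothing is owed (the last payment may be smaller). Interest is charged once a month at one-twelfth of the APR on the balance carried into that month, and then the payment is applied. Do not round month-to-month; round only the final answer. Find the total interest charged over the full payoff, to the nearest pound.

Monthly rate r = 16.9%/12 = 1.40833% = 0.0140833.
Payoff takes n = ⌈−ln(1 − rB₀/P)/ln(1+r)⌉ = ⌈71.800⌉ = 72 payments; the last is £353.47.
Total paid = 71·£441.19 + £353.47 = £31,677.96.
Total interest = total paid − principal = £31,677.96 − £19,850.00 = £11,827.96.

£11,828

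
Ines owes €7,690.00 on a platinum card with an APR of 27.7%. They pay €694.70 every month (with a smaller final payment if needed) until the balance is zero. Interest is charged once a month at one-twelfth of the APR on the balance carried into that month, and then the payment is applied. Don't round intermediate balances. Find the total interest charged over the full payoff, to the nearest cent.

Monthly rate r = 27.7%/12 = 2.30833% = 0.0230833.
Payoff takes n = ⌈−ln(1 − rB₀/P)/ln(1+r)⌉ = ⌈12.930⌉ = 13 payments; the last is €646.48.
Total paid = 12·€694.70 + €646.48 = €8,982.88.
Total interest = total paid − principal = €8,982.88 − €7,690.00 = €1,292.88.

€1,292.88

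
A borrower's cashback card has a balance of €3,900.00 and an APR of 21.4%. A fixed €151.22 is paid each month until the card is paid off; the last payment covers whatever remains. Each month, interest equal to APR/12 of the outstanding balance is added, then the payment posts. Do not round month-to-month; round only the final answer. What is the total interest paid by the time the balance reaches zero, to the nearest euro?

€1,370

Monthly rate r = 21.4%/12 = 1.78333% = 0.0178333.
Payoff takes n = ⌈−ln(1 − rB₀/P)/ln(1+r)⌉ = ⌈34.852⌉ = 35 payments; the last is €129.00.
Total paid = 34·€151.22 + €129.00 = €5,270.48.
Total interest = total paid − principal = €5,270.48 − €3,900.00 = €1,370.48.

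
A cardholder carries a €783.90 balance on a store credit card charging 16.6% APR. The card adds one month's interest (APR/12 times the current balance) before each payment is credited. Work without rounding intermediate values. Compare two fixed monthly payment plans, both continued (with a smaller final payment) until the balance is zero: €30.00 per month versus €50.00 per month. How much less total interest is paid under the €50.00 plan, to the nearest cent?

Monthly rate r = 16.6%/12 = 1.38333% = 0.0138333.
At €30.00/mo: n = ⌈−ln(1 − rB₀/P)/ln(1+r)⌉ = 33 payments (last €19.58); total interest = total paid − €783.90 = €195.68.
At €50.00/mo: 18 payments (last €39.77); total interest €105.87.
Interest saved = €195.68 − €105.87 = €89.81.

€89.81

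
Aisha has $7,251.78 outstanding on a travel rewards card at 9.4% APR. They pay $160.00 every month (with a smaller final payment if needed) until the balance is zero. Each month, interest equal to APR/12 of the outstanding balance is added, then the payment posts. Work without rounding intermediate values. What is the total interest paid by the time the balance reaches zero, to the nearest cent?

Monthly rate r = 9.4%/12 = 0.783333% = 0.00783333.
Payoff takes n = ⌈−ln(1 − rB₀/P)/ln(1+r)⌉ = ⌈56.205⌉ = 57 payments; the last is $32.95.
Total paid = 56·$160.00 + $32.95 = $8,992.95.
Total interest = total paid − principal = $8,992.95 − $7,251.78 = $1,741.17.

$1,741.17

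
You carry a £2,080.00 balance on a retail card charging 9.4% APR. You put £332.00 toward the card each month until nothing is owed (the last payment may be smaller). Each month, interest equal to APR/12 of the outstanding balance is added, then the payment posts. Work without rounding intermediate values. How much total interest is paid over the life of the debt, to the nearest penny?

Monthly rate r = 9.4%/12 = 0.783333% = 0.00783333.
Payoff takes n = ⌈−ln(1 − rB₀/P)/ln(1+r)⌉ = ⌈6.449⌉ = 7 payments; the last is £149.44.
Total paid = 6·£332.00 + £149.44 = £2,141.44.
Total interest = total paid − principal = £2,141.44 − £2,080.00 = £61.44.

£61.44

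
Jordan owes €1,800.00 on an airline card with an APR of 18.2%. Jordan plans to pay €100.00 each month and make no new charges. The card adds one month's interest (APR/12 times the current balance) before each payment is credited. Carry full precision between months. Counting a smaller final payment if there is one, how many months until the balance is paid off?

22 months

Monthly rate r = 18.2%/12 = 1.51667% = 0.0151667.
Recurrence: B ← B·(1+r) − €100.00.
Month 1: interest €27.30; balance after payment €1,727.30.
Month 2: interest €26.20; balance after payment €1,653.50.
Closed form: n = −ln(1 − rB₀/P)/ln(1+r) = −ln(0.727)/ln(1.01517) ≈ 21.181, so the balance reaches zero during payment 22.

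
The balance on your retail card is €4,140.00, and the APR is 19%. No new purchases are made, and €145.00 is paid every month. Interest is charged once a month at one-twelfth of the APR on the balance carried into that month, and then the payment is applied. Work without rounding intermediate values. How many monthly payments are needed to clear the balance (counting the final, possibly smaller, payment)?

39 payments

Monthly rate r = 19%/12 = 1.58333% = 0.0158333.
Recurrence: B ← B·(1+r) − €145.00.
Month 1: interest €65.55; balance after payment €4,060.55.
Month 2: interest €64.29; balance after payment €3,979.84.
Closed form: n = −ln(1 − rB₀/P)/ln(1+r) = −ln(0.54793)/ln(1.01583) ≈ 38.296, so the balance reaches zero during payment 39.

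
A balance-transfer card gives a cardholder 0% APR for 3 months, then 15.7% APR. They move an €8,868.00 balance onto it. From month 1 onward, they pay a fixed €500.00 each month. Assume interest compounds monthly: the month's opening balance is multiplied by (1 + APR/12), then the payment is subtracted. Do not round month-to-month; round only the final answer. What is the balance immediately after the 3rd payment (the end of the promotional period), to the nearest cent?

Promo months 1–3 at r₀ = 0%/12 = 0; months 4+ at r₁ = 15.7%/12 = 0.0130833.
After month 3 (no interest yet): B = €8,868.00 − 3·€500.00 = €7,368.00.

€7,368.00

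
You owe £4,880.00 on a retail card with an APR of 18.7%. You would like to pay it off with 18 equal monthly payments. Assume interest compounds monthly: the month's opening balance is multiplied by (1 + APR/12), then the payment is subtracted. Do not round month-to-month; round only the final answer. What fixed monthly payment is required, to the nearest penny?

Monthly rate r = 18.7%/12 = 1.55833% = 0.0155833.
Level-payment amortization: P = B₀·r / (1 − (1+r)^(−n)) = 4880.00·0.0155833 / (1 − 1.01558^(−18)).
Denominator 1 − (1+r)^(−18) = 0.242958254.
P = 76.0467 / 0.242958254 ≈ 313.00.

£313.00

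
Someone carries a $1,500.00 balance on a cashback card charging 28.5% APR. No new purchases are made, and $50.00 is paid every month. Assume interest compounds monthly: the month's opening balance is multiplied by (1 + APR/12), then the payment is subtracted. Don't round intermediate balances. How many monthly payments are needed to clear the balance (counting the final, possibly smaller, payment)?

54 payments

Monthly rate r = 28.5%/12 = 2.375% = 0.02375.
Recurrence: B ← B·(1+r) − $50.00.
Month 1: interest $35.62; balance after payment $1,485.62.
Month 2: interest $35.28; balance after payment $1,470.91.
Closed form: n = −ln(1 − rB₀/P)/ln(1+r) = −ln(0.2875)/ln(1.02375) ≈ 53.106, so the balance reaches zero during payment 54.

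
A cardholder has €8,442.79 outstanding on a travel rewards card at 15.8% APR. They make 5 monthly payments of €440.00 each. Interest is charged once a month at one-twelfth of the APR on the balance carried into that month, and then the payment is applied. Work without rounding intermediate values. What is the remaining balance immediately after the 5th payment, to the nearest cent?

Monthly rate r = 15.8%/12 = 1.31667% = 0.0131667.
Each month: B ← B·(1+r) − €440.00.
Month 1: interest €111.16; balance after payment €8,113.95.
Month 2: interest €106.83; balance after payment €7,780.79.
Month 3: interest €102.45; balance after payment €7,443.23.
Month 4: interest €98.00; balance after payment €7,101.24.
Month 5: interest €93.50; balance after payment €6,754.74.

€6,754.74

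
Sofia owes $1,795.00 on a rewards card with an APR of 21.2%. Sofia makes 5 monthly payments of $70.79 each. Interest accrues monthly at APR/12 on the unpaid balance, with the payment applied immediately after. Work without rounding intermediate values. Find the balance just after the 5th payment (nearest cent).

$1,592.58

Monthly rate r = 21.2%/12 = 1.76667% = 0.0176667.
Each month: B ← B·(1+r) − $70.79.
Month 1: interest $31.71; balance after payment $1,755.92.
Month 2: interest $31.02; balance after payment $1,716.15.
Month 3: interest $30.32; balance after payment $1,675.68.
Month 4: interest $29.60; balance after payment $1,634.50.
Month 5: interest $28.88; balance after payment $1,592.58.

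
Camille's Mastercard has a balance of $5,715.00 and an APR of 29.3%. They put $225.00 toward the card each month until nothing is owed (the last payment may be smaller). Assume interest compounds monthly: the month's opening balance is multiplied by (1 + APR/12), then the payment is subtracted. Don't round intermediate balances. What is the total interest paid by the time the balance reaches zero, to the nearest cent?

Monthly rate r = 29.3%/12 = 2.44167% = 0.0244167.
Payoff takes n = ⌈−ln(1 − rB₀/P)/ln(1+r)⌉ = ⌈40.130⌉ = 41 payments; the last is $29.53.
Total paid = 40·$225.00 + $29.53 = $9,029.53.
Total interest = total paid − principal = $9,029.53 − $5,715.00 = $3,314.53.

$3,314.53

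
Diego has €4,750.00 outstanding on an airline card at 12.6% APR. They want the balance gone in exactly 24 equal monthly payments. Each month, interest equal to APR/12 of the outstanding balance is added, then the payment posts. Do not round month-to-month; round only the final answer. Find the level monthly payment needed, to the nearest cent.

Monthly rate r = 12.6%/12 = 1.05% = 0.0105.
Level-payment amortization: P = B₀·r / (1 − (1+r)^(−n)) = 4750.00·0.0105 / (1 − 1.0105^(−24)).
Denominator 1 − (1+r)^(−24) = 0.221733438.
P = 49.875 / 0.221733438 ≈ 224.93.

€224.93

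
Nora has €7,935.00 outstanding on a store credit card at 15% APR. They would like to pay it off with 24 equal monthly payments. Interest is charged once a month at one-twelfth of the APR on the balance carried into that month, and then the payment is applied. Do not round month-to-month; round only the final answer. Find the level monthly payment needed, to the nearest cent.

€384.74

Monthly rate r = 15%/12 = 1.25% = 0.0125.
Level-payment amortization: P = B₀·r / (1 − (1+r)^(−n)) = 7935.00·0.0125 / (1 − 1.0125^(−24)).
Denominator 1 − (1+r)^(−24) = 0.257802931.
P = 99.1875 / 0.257802931 ≈ 384.74.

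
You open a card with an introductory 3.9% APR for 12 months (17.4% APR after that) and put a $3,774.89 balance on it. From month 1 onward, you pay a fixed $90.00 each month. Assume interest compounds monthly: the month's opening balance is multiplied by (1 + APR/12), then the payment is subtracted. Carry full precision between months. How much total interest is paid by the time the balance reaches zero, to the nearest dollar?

Promo months 1–12 at r₀ = 3.9%/12 = 0.00325; months 13+ at r₁ = 17.4%/12 = 0.0145.
After month 12: iterate B ← B·(1+r₀) − $90.00 for 12 months → $2,825.26.
Then at r₁ with $90.00/mo: n₂ = −ln(1 − r₁·B/P)/ln(1+r₁) ≈ 42.19 → 43 more payments.
Total paid = 54·$90.00 + $16.81 = $4,876.81; interest = $4,876.81 − $3,774.89 = $1,101.92.

$1,102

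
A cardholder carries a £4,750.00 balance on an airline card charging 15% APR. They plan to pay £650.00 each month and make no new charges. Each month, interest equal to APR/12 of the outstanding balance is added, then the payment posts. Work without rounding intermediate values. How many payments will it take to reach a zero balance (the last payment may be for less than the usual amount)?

8 months

Monthly rate r = 15%/12 = 1.25% = 0.0125.
Recurrence: B ← B·(1+r) − £650.00.
Month 1: interest £59.38; balance after payment £4,159.38.
Month 2: interest £51.99; balance after payment £3,561.37.
Closed form: n = −ln(1 − rB₀/P)/ln(1+r) = −ln(0.90865)/ln(1.0125) ≈ 7.711, so the balance reaches zero during payment 8.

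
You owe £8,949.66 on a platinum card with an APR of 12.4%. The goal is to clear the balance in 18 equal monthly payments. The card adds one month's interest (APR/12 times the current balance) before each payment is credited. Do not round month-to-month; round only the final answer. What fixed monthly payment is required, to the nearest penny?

Monthly rate r = 12.4%/12 = 1.03333% = 0.0103333.
Level-payment amortization: P = B₀·r / (1 − (1+r)^(−n)) = 8949.66·0.0103333 / (1 − 1.01033^(−18)).
Denominator 1 − (1+r)^(−18) = 0.168933588.
P = 92.4798 / 0.168933588 ≈ 547.43.

£547.43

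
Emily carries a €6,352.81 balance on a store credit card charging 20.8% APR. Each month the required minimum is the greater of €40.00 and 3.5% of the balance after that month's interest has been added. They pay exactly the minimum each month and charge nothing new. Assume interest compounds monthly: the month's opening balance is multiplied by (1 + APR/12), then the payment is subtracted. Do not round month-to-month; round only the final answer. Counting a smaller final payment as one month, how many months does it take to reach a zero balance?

133 months

Monthly rate r = 20.8%/12 = 1.73333% = 0.0173333.
While 3.5% of the post-interest balance exceeds €40.00, each month B ← (B·(1+r))·(1 − 0.035), i.e. B shrinks by the factor (1+r)·0.965 = 0.98173.
This holds for months 1–94. Entering month 95 the balance is €1,122.23; 3.5% of the post-interest balance is now below €40.00, so the flat €40.00 minimum applies from here.
From month 95 a fixed €40.00 at rate r clears €1,122.23 in 39 more payments. Total: 94 + 39 = 133 months.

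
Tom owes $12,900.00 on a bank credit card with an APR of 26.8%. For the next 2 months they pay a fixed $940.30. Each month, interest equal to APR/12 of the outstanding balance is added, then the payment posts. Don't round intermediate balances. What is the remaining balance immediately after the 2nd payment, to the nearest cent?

$11,581.03

Monthly rate r = 26.8%/12 = 2.23333% = 0.0223333.
Each month: B ← B·(1+r) − $940.30.
Month 1: interest $288.10; balance after payment $12,247.80.
Month 2: interest $273.53; balance after payment $11,581.03.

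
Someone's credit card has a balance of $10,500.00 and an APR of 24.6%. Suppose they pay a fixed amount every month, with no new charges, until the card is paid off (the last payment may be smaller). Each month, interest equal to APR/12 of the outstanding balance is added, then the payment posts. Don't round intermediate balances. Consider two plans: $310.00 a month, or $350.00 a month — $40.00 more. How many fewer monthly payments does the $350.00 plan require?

Monthly rate r = 24.6%/12 = 2.05% = 0.0205.
At $310.00/mo: n = ⌈−ln(1 − rB₀/P)/ln(1+r)⌉ = 59 payments (last $128.38); total interest = total paid − $10,500.00 = $7,608.38.
At $350.00/mo: 48 payments (last $13.15); total interest $5,963.15.
Payments saved = 59 − 48 = 11.

11 fewer payments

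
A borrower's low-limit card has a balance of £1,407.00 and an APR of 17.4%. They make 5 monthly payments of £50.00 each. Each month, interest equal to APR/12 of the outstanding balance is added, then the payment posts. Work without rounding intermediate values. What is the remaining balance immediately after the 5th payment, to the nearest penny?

£1,254.65

Monthly rate r = 17.4%/12 = 1.45% = 0.0145.
Each month: B ← B·(1+r) − £50.00.
Month 1: interest £20.40; balance after payment £1,377.40.
Month 2: interest £19.97; balance after payment £1,347.37.
Month 3: interest £19.54; balance after payment £1,316.91.
Month 4: interest £19.10; balance after payment £1,286.01.
Month 5: interest £18.65; balance after payment £1,254.65.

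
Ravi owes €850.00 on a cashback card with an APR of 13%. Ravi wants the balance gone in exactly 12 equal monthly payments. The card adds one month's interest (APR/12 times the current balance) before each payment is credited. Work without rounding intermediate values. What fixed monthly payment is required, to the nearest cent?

Monthly rate r = 13%/12 = 1.08333% = 0.0108333.
Level-payment amortization: P = B₀·r / (1 − (1+r)^(−n)) = 850.00·0.0108333 / (1 − 1.01083^(−12)).
Denominator 1 − (1+r)^(−12) = 0.121290459.
P = 9.20833 / 0.121290459 ≈ 75.92.

€75.92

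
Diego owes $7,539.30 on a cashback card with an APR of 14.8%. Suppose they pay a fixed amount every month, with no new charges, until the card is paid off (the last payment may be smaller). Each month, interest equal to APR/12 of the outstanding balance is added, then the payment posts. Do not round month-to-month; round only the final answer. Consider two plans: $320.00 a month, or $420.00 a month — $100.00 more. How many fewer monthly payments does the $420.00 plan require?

8 fewer payments

Monthly rate r = 14.8%/12 = 1.23333% = 0.0123333.
At $320.00/mo: n = ⌈−ln(1 − rB₀/P)/ln(1+r)⌉ = 29 payments (last $2.17); total interest = total paid − $7,539.30 = $1,422.87.
At $420.00/mo: 21 payments (last $175.02); total interest $1,035.72.
Payments saved = 29 − 21 = 8.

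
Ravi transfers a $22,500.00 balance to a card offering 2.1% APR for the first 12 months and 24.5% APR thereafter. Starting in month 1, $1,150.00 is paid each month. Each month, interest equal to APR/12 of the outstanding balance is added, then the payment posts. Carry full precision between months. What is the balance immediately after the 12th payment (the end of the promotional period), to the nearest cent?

Promo months 1–12 at r₀ = 2.1%/12 = 0.00175; months 13+ at r₁ = 24.5%/12 = 0.0204167.
After month 12: iterate B ← B·(1+r₀) − $1,150.00 for 12 months → $9,043.47.

$9,043.47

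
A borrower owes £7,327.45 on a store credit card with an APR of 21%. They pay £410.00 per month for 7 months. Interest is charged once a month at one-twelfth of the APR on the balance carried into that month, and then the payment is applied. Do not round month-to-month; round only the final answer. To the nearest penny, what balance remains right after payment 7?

Monthly rate r = 21%/12 = 1.75% = 0.0175.
Each month: B ← B·(1+r) − £410.00.
Month 1: interest £128.23; balance after payment £7,045.68.
Month 2: interest £123.30; balance after payment £6,758.98.
Month 3: interest £118.28; balance after payment £6,467.26.
Month 4: interest £113.18; balance after payment £6,170.44.
Month 5: interest £107.98; balance after payment £5,868.42.
Month 6: interest £102.70; balance after payment £5,561.12.
Month 7: interest £97.32; balance after payment £5,248.44.

£5,248.44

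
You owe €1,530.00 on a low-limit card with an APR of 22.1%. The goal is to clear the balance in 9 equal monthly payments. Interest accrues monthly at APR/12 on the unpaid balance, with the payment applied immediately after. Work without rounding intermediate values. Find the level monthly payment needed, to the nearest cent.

€186.03

Monthly rate r = 22.1%/12 = 1.84167% = 0.0184167.
Level-payment amortization: P = B₀·r / (1 − (1+r)^(−n)) = 1530.00·0.0184167 / (1 − 1.01842^(−9)).
Denominator 1 − (1+r)^(−9) = 0.151463521.
P = 28.1775 / 0.151463521 ≈ 186.03.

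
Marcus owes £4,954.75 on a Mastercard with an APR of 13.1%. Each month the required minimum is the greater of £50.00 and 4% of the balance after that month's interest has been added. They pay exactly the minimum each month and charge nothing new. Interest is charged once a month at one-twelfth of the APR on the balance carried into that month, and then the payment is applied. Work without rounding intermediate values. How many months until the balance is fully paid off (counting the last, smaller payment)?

76 months

Monthly rate r = 13.1%/12 = 1.09167% = 0.0109167.
While 4% of the post-interest balance exceeds £50.00, each month B ← (B·(1+r))·(1 − 0.04), i.e. B shrinks by the factor (1+r)·0.96 = 0.97048.
This holds for months 1–47. Entering month 48 the balance is £1,211.69; 4% of the post-interest balance is now below £50.00, so the flat £50.00 minimum applies from here.
From month 48 a fixed £50.00 at rate r clears £1,211.69 in 29 more payments. Total: 47 + 29 = 76 months.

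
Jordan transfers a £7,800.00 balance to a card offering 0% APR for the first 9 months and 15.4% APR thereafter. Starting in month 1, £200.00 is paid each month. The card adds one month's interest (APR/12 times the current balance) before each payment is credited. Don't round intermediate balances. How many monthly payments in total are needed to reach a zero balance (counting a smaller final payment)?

48 months

Promo months 1–9 at r₀ = 0%/12 = 0; months 10+ at r₁ = 15.4%/12 = 0.0128333.
After month 9 (no interest yet): B = £7,800.00 − 9·£200.00 = £6,000.00.
Then at r₁ with £200.00/mo: n₂ = −ln(1 − r₁·B/P)/ln(1+r₁) ≈ 38.12 → 39 more payments.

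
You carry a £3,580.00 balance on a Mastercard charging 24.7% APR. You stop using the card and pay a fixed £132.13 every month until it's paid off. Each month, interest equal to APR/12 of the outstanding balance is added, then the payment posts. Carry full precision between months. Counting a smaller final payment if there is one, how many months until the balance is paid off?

Monthly rate r = 24.7%/12 = 2.05833% = 0.0205833.
Recurrence: B ← B·(1+r) − £132.13.
Month 1: interest £73.69; balance after payment £3,521.56.
Month 2: interest £72.49; balance after payment £3,461.91.
Closed form: n = −ln(1 − rB₀/P)/ln(1+r) = −ln(0.4423)/ln(1.02058) ≈ 40.038, so the balance reaches zero during payment 41.

41 months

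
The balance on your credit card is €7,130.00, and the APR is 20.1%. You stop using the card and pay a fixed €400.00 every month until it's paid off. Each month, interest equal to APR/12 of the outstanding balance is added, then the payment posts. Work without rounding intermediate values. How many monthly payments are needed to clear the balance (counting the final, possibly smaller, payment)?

22 months

Monthly rate r = 20.1%/12 = 1.675% = 0.01675.
Recurrence: B ← B·(1+r) − €400.00.
Month 1: interest €119.43; balance after payment €6,849.43.
Month 2: interest €114.73; balance after payment €6,564.16.
Closed form: n = −ln(1 − rB₀/P)/ln(1+r) = −ln(0.70143)/ln(1.01675) ≈ 21.349, so the balance reaches zero during payment 22.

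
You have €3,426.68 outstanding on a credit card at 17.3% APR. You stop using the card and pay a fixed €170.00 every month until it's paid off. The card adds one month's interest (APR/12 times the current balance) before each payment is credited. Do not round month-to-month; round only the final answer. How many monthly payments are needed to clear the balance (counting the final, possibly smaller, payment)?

24 payments

Monthly rate r = 17.3%/12 = 1.44167% = 0.0144167.
Recurrence: B ← B·(1+r) − €170.00.
Month 1: interest €49.40; balance after payment €3,306.08.
Month 2: interest €47.66; balance after payment €3,183.74.
Closed form: n = −ln(1 − rB₀/P)/ln(1+r) = −ln(0.7094)/ln(1.01442) ≈ 23.986, so the balance reaches zero during payment 24.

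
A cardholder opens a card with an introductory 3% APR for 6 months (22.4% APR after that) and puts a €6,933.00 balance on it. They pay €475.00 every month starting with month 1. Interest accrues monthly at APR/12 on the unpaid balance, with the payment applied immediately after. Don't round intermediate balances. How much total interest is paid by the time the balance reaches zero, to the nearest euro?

€514

Promo months 1–6 at r₀ = 3%/12 = 0.0025; months 7+ at r₁ = 22.4%/12 = 0.0186667.
After month 6: iterate B ← B·(1+r₀) − €475.00 for 6 months → €4,169.78.
Then at r₁ with €475.00/mo: n₂ = −ln(1 − r₁·B/P)/ln(1+r₁) ≈ 9.68 → 10 more payments.
Total paid = 15·€475.00 + €322.35 = €7,447.35; interest = €7,447.35 − €6,933.00 = €514.35.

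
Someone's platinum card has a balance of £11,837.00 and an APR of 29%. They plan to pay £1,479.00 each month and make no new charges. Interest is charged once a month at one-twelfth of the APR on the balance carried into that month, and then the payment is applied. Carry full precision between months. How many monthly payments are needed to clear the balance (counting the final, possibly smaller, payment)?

Monthly rate r = 29%/12 = 2.41667% = 0.0241667.
Recurrence: B ← B·(1+r) − £1,479.00.
Month 1: interest £286.06; balance after payment £10,644.06.
Month 2: interest £257.23; balance after payment £9,422.29.
Closed form: n = −ln(1 − rB₀/P)/ln(1+r) = −ln(0.80658)/ln(1.02417) ≈ 9.001, so the balance reaches zero during payment 10.

10 payments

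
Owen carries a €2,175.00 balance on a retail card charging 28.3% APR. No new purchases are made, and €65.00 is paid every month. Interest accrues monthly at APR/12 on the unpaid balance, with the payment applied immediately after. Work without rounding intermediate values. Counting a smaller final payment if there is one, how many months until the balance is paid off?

Monthly rate r = 28.3%/12 = 2.35833% = 0.0235833.
Recurrence: B ← B·(1+r) − €65.00.
Month 1: interest €51.29; balance after payment €2,161.29.
Month 2: interest €50.97; balance after payment €2,147.26.
Closed form: n = −ln(1 − rB₀/P)/ln(1+r) = −ln(0.21087)/ln(1.02358) ≈ 66.777, so the balance reaches zero during payment 67.

67 payments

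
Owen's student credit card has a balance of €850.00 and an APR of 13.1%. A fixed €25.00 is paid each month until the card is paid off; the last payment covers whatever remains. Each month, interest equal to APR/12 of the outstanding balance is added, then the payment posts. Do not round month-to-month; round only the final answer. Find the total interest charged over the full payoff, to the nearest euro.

€218

Monthly rate r = 13.1%/12 = 1.09167% = 0.0109167.
Payoff takes n = ⌈−ln(1 − rB₀/P)/ln(1+r)⌉ = ⌈42.725⌉ = 43 payments; the last is €18.16.
Total paid = 42·€25.00 + €18.16 = €1,068.16.
Total interest = total paid − principal = €1,068.16 − €850.00 = €218.16.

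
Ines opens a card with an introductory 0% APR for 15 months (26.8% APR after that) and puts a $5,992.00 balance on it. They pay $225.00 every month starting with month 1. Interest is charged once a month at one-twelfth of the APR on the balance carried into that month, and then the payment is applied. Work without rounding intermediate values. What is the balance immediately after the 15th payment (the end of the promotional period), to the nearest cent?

Promo months 1–15 at r₀ = 0%/12 = 0; months 16+ at r₁ = 26.8%/12 = 0.0223333.
After month 15 (no interest yet): B = $5,992.00 − 15·$225.00 = $2,617.00.

$2,617.00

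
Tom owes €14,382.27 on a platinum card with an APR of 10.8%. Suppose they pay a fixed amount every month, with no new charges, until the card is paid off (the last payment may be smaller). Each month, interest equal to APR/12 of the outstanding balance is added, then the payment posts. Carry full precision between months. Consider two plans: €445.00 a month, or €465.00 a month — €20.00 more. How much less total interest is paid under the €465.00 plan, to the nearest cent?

Monthly rate r = 10.8%/12 = 0.9% = 0.009.
At €445.00/mo: n = ⌈−ln(1 − rB₀/P)/ln(1+r)⌉ = 39 payments (last €162.21); total interest = total paid − €14,382.27 = €2,689.94.
At €465.00/mo: 37 payments (last €191.87); total interest €2,549.60.
Interest saved = €2,689.94 − €2,549.60 = €140.34.

€140.34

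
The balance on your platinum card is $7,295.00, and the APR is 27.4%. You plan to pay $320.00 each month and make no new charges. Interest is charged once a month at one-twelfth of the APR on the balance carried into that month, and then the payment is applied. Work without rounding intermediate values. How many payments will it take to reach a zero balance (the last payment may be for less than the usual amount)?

Monthly rate r = 27.4%/12 = 2.28333% = 0.0228333.
Recurrence: B ← B·(1+r) − $320.00.
Month 1: interest $166.57; balance after payment $7,141.57.
Month 2: interest $163.07; balance after payment $6,984.63.
Closed form: n = −ln(1 − rB₀/P)/ln(1+r) = −ln(0.47947)/ln(1.02283) ≈ 32.559, so the balance reaches zero during payment 33.

33 payments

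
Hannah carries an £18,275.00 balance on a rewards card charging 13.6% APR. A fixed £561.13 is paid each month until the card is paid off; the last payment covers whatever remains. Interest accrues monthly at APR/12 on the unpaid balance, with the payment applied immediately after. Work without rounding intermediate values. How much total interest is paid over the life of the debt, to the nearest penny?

Monthly rate r = 13.6%/12 = 1.13333% = 0.0113333.
Payoff takes n = ⌈−ln(1 − rB₀/P)/ln(1+r)⌉ = ⌈40.873⌉ = 41 payments; the last is £490.02.
Total paid = 40·£561.13 + £490.02 = £22,935.22.
Total interest = total paid − principal = £22,935.22 − £18,275.00 = £4,660.22.

£4,660.22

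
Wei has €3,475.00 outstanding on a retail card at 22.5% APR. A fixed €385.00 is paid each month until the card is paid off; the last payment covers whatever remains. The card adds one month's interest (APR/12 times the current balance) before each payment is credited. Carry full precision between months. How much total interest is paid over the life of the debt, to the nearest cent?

Monthly rate r = 22.5%/12 = 1.875% = 0.01875.
Payoff takes n = ⌈−ln(1 − rB₀/P)/ln(1+r)⌉ = ⌈9.981⌉ = 10 payments; the last is €377.75.
Total paid = 9·€385.00 + €377.75 = €3,842.75.
Total interest = total paid − principal = €3,842.75 − €3,475.00 = €367.75.

€367.75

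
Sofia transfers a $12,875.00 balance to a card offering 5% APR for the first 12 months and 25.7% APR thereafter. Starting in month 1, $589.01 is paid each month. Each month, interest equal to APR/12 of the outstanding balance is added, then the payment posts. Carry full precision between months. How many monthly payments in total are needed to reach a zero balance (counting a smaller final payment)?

25 payments

Promo months 1–12 at r₀ = 5%/12 = 0.00416667; months 13+ at r₁ = 25.7%/12 = 0.0214167.
After month 12: iterate B ← B·(1+r₀) − $589.01 for 12 months → $6,301.34.
Then at r₁ with $589.01/mo: n₂ = −ln(1 − r₁·B/P)/ln(1+r₁) ≈ 12.28 → 13 more payments.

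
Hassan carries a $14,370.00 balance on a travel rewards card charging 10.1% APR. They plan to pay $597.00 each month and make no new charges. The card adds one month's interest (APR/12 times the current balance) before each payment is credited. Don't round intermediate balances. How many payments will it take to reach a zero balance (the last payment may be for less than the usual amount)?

28 months

Monthly rate r = 10.1%/12 = 0.841667% = 0.00841667.
Recurrence: B ← B·(1+r) − $597.00.
Month 1: interest $120.95; balance after payment $13,893.95.
Month 2: interest $116.94; balance after payment $13,413.89.
Closed form: n = −ln(1 − rB₀/P)/ln(1+r) = −ln(0.79741)/ln(1.00842) ≈ 27.011, so the balance reaches zero during payment 28.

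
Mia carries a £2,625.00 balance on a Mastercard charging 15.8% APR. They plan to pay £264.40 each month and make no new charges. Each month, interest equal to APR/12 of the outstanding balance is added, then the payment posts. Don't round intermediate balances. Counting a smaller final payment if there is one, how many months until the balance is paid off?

Monthly rate r = 15.8%/12 = 1.31667% = 0.0131667.
Recurrence: B ← B·(1+r) − £264.40.
Month 1: interest £34.56; balance after payment £2,395.16.
Month 2: interest £31.54; balance after payment £2,162.30.
Closed form: n = −ln(1 − rB₀/P)/ln(1+r) = −ln(0.86928)/ln(1.01317) ≈ 10.710, so the balance reaches zero during payment 11.

11 payments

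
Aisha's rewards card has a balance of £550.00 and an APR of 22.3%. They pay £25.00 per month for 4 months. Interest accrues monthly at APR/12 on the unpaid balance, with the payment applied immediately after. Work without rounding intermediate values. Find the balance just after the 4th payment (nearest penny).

£489.21

Monthly rate r = 22.3%/12 = 1.85833% = 0.0185833.
Each month: B ← B·(1+r) − £25.00.
Month 1: interest £10.22; balance after payment £535.22.
Month 2: interest £9.95; balance after payment £520.17.
Month 3: interest £9.67; balance after payment £504.83.
Month 4: interest £9.38; balance after payment £489.21.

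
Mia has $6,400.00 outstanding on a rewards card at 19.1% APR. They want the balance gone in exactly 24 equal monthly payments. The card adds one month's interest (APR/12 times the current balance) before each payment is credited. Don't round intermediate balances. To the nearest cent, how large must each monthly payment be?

Monthly rate r = 19.1%/12 = 1.59167% = 0.0159167.
Level-payment amortization: P = B₀·r / (1 − (1+r)^(−n)) = 6400.00·0.0159167 / (1 − 1.01592^(−24)).
Denominator 1 − (1+r)^(−24) = 0.315448771.
P = 101.867 / 0.315448771 ≈ 322.93.

$322.93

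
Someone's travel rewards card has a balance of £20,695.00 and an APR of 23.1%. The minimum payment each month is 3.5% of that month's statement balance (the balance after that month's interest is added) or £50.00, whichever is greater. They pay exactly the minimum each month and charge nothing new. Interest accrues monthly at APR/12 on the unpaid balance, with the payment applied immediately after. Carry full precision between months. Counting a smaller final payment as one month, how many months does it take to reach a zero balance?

Monthly rate r = 23.1%/12 = 1.925% = 0.01925.
While 3.5% of the post-interest balance exceeds £50.00, each month B ← (B·(1+r))·(1 − 0.035), i.e. B shrinks by the factor (1+r)·0.965 = 0.98358.
This holds for months 1–163. Entering month 164 the balance is £1,391.79; 3.5% of the post-interest balance is now below £50.00, so the flat £50.00 minimum applies from here.
From month 164 a fixed £50.00 at rate r clears £1,391.79 in 41 more payments. Total: 163 + 41 = 204 months.

204 months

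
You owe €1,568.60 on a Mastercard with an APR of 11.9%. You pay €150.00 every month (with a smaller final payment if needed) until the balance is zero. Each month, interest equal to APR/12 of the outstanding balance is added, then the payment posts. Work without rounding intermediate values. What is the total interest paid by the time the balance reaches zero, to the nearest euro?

Monthly rate r = 11.9%/12 = 0.991667% = 0.00991667.
Payoff takes n = ⌈−ln(1 − rB₀/P)/ln(1+r)⌉ = ⌈11.095⌉ = 12 payments; the last is €14.29.
Total paid = 11·€150.00 + €14.29 = €1,664.29.
Total interest = total paid − principal = €1,664.29 − €1,568.60 = €95.69.

€96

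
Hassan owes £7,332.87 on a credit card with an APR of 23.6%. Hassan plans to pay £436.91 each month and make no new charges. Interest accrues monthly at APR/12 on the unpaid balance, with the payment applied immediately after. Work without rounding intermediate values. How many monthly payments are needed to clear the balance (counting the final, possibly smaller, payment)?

21 payments

Monthly rate r = 23.6%/12 = 1.96667% = 0.0196667.
Recurrence: B ← B·(1+r) − £436.91.
Month 1: interest £144.21; balance after payment £7,040.17.
Month 2: interest £138.46; balance after payment £6,741.72.
Closed form: n = −ln(1 − rB₀/P)/ln(1+r) = −ln(0.66992)/ln(1.01967) ≈ 20.569, so the balance reaches zero during payment 21.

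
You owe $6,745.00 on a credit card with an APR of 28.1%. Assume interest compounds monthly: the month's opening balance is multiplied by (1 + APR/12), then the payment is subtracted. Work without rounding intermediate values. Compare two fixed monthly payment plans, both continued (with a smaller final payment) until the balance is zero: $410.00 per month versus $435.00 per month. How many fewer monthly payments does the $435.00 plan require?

Monthly rate r = 28.1%/12 = 2.34167% = 0.0234167.
At $410.00/mo: n = ⌈−ln(1 − rB₀/P)/ln(1+r)⌉ = 22 payments (last $7.72); total interest = total paid − $6,745.00 = $1,872.72.
At $435.00/mo: 20 payments (last $214.45); total interest $1,734.45.
Payments saved = 22 − 20 = 2.

2 fewer payments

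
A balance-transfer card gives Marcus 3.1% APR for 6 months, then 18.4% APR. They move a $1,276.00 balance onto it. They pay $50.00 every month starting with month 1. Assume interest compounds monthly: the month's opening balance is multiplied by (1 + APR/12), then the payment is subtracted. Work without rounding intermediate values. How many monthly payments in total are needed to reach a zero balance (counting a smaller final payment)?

Promo months 1–6 at r₀ = 3.1%/12 = 0.00258333; months 7+ at r₁ = 18.4%/12 = 0.0153333.
After month 6: iterate B ← B·(1+r₀) − $50.00 for 6 months → $993.96.
Then at r₁ with $50.00/mo: n₂ = −ln(1 − r₁·B/P)/ln(1+r₁) ≈ 23.89 → 24 more payments.

30 months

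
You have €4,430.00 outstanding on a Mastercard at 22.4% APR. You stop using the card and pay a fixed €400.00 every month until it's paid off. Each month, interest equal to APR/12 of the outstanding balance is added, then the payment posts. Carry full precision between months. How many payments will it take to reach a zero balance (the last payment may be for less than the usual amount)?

Monthly rate r = 22.4%/12 = 1.86667% = 0.0186667.
Recurrence: B ← B·(1+r) − €400.00.
Month 1: interest €82.69; balance after payment €4,112.69.
Month 2: interest €76.77; balance after payment €3,789.46.
Closed form: n = −ln(1 − rB₀/P)/ln(1+r) = −ln(0.79327)/ln(1.01867) ≈ 12.522, so the balance reaches zero during payment 13.

13 payments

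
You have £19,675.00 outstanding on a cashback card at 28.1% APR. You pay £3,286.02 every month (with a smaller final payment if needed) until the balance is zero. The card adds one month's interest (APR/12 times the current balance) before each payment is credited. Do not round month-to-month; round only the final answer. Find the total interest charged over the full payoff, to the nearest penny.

£1,780.21

Monthly rate r = 28.1%/12 = 2.34167% = 0.0234167.
Payoff takes n = ⌈−ln(1 − rB₀/P)/ln(1+r)⌉ = ⌈6.526⌉ = 7 payments; the last is £1,739.09.
Total paid = 6·£3,286.02 + £1,739.09 = £21,455.21.
Total interest = total paid − principal = £21,455.21 − £19,675.00 = £1,780.21.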